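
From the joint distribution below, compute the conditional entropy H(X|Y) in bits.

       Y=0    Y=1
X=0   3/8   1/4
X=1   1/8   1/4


H(X|Y) = Σ_y p(y) H(X|Y=y)
  p(Y=0) = 1/2, H(X|Y=0) = 0.8113
  p(Y=1) = 1/2, H(X|Y=1) = 1.0000
H(X|Y) = 0.5000×0.8113 + 0.5000×1.0000 = 0.9056 bits


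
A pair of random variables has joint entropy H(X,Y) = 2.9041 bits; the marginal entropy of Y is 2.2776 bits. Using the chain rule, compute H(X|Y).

Chain rule: H(X,Y) = H(X|Y) + H(Y)
H(X|Y) = H(X,Y) - H(Y) = 2.9041 - 2.2776 = 0.6265 bits


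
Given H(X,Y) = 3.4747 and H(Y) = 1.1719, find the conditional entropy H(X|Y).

Chain rule: H(X,Y) = H(X|Y) + H(Y)
H(X|Y) = H(X,Y) - H(Y) = 3.4747 - 1.1719 = 2.3028 bits


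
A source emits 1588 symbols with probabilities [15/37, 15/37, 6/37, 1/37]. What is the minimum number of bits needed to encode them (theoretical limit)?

Entropy H = 1.6225 bits/symbol
Minimum bits = H × n = 1.6225 × 1588
= 2576.56 bits


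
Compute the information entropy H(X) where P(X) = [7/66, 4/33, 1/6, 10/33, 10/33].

H(X) = -Σ p(x) log₂ p(x)
  -7/66 × log₂(7/66) = 0.3433
  -4/33 × log₂(4/33) = 0.3690
  -1/6 × log₂(1/6) = 0.4308
  -10/33 × log₂(10/33) = 0.5220
  -10/33 × log₂(10/33) = 0.5220
H(X) = 2.1871 bits


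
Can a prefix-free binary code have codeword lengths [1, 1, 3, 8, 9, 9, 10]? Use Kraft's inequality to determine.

Kraft inequality: Σ 2^(-l_i) ≤ 1 for prefix-free code
Calculating: 2^(-1) + 2^(-1) + 2^(-3) + 2^(-8) + 2^(-9) + 2^(-9) + 2^(-10)
= 0.5 + 0.5 + 0.125 + 0.00390625 + 0.001953125 + 0.001953125 + 0.0009765625
= 1.1338
Since 1.1338 > 1, prefix-free code does not exist


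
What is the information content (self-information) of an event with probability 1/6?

Information content I(x) = -log₂(p(x))
I = -log₂(1/6) = -log₂(0.1667)
I = 2.5850 bits


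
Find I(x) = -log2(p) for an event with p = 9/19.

Information content I(x) = -log₂(p(x))
I = -log₂(9/19) = -log₂(0.4737)
I = 1.0780 bits


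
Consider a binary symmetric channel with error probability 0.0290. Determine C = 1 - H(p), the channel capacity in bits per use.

For BSC with error probability p:
C = 1 - H(p) where H(p) is binary entropy
H(0.0290) = -0.0290 × log₂(0.0290) - 0.9710 × log₂(0.9710)
H(p) = 0.1894
C = 1 - 0.1894 = 0.8106 bits/use


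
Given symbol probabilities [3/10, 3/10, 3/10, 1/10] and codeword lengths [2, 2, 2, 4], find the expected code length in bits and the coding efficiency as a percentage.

Average length L = Σ p_i × l_i = 2.2000 bits
Entropy H = 1.8955 bits
Efficiency η = H/L × 100% = 86.16%


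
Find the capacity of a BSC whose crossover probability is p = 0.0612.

For BSC with error probability p:
C = 1 - H(p) where H(p) is binary entropy
H(0.0612) = -0.0612 × log₂(0.0612) - 0.9388 × log₂(0.9388)
H(p) = 0.3322
C = 1 - 0.3322 = 0.6678 bits/use


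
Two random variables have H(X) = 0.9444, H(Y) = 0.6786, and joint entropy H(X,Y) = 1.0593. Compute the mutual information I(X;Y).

I(X;Y) = H(X) + H(Y) - H(X,Y)
I(X;Y) = 0.9444 + 0.6786 - 1.0593 = 0.5637 bits


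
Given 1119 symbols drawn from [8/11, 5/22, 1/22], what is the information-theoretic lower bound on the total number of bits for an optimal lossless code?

Entropy H = 1.0226 bits/symbol
Minimum bits = H × n = 1.0226 × 1119
= 1144.32 bits


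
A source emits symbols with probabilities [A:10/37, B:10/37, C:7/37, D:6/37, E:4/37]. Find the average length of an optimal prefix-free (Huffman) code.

Huffman tree construction:
Combine smallest probabilities repeatedly
Resulting codes:
  A: 01 (length 2)
  B: 10 (length 2)
  C: 00 (length 2)
  D: 111 (length 3)
  E: 110 (length 3)
Average length = Σ p(s) × length(s) = 2.2703 bits


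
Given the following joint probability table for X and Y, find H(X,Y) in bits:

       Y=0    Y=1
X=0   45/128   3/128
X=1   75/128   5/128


H(X,Y) = -Σ p(x,y) log₂ p(x,y)
  p(0,0)=45/128: -0.3516 × log₂(0.3516) = 0.5302
  p(0,1)=3/128: -0.0234 × log₂(0.0234) = 0.1269
  p(1,0)=75/128: -0.5859 × log₂(0.5859) = 0.4519
  p(1,1)=5/128: -0.0391 × log₂(0.0391) = 0.1827
H(X,Y) = 1.2917 bits


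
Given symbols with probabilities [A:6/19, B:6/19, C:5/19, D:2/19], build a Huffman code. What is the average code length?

Huffman tree construction:
Combine smallest probabilities repeatedly
Resulting codes:
  A: 10 (length 2)
  B: 11 (length 2)
  C: 01 (length 2)
  D: 00 (length 2)
Average length = Σ p(s) × length(s) = 2.0000 bits


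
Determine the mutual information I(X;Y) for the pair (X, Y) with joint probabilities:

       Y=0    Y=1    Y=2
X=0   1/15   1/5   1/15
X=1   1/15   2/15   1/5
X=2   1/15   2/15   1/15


H(X) = 1.5656, H(Y) = 1.5058, H(X,Y) = 3.0062
I(X;Y) = H(X) + H(Y) - H(X,Y) = 0.0652 bits


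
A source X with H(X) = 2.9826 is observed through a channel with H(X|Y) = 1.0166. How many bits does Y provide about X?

I(X;Y) = H(X) - H(X|Y)
I(X;Y) = 2.9826 - 1.0166 = 1.966 bits


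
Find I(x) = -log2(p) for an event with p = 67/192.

Information content I(x) = -log₂(p(x))
I = -log₂(67/192) = -log₂(0.3490)
I = 1.5189 bits


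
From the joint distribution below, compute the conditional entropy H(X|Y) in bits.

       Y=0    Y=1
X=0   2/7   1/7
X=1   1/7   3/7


H(X|Y) = Σ_y p(y) H(X|Y=y)
  p(Y=0) = 3/7, H(X|Y=0) = 0.9183
  p(Y=1) = 4/7, H(X|Y=1) = 0.8113
H(X|Y) = 0.4286×0.9183 + 0.5714×0.8113 = 0.8571 bits


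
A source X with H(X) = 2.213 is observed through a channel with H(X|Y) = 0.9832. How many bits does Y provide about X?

I(X;Y) = H(X) - H(X|Y)
I(X;Y) = 2.213 - 0.9832 = 1.2298 bits


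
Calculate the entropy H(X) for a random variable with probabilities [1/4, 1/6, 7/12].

H(X) = -Σ p(x) log₂ p(x)
  -1/4 × log₂(1/4) = 0.5000
  -1/6 × log₂(1/6) = 0.4308
  -7/12 × log₂(7/12) = 0.4536
H(X) = 1.3844 bits


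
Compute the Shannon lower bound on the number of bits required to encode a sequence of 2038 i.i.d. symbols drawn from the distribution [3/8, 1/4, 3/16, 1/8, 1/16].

Entropy H = 2.1085 bits/symbol
Minimum bits = H × n = 2.1085 × 2038
= 4297.04 bits


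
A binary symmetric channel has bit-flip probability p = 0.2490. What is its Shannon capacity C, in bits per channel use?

For BSC with error probability p:
C = 1 - H(p) where H(p) is binary entropy
H(0.2490) = -0.2490 × log₂(0.2490) - 0.7510 × log₂(0.7510)
H(p) = 0.8097
C = 1 - 0.8097 = 0.1903 bits/use


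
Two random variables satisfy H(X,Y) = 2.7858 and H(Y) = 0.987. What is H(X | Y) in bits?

Chain rule: H(X,Y) = H(X|Y) + H(Y)
H(X|Y) = H(X,Y) - H(Y) = 2.7858 - 0.987 = 1.7988 bits


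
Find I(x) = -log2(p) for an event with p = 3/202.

Information content I(x) = -log₂(p(x))
I = -log₂(3/202) = -log₂(0.0149)
I = 6.0732 bits


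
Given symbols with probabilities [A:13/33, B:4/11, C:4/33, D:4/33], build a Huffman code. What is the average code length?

Huffman tree construction:
Combine smallest probabilities repeatedly
Resulting codes:
  A: 0 (length 1)
  B: 11 (length 2)
  C: 100 (length 3)
  D: 101 (length 3)
Average length = Σ p(s) × length(s) = 1.8485 bits


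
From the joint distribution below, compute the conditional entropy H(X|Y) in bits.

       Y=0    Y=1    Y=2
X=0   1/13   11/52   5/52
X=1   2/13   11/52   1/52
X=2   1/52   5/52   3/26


H(X|Y) = Σ_y p(y) H(X|Y=y)
  p(Y=0) = 1/4, H(X|Y=0) = 1.2389
  p(Y=1) = 27/52, H(X|Y=1) = 1.5061
  p(Y=2) = 3/13, H(X|Y=2) = 1.3250
H(X|Y) = 0.2500×1.2389 + 0.5192×1.5061 + 0.2308×1.3250 = 1.3975 bits


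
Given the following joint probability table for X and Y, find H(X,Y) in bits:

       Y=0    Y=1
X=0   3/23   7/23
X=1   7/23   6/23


H(X,Y) = -Σ p(x,y) log₂ p(x,y)
  p(0,0)=3/23: -0.1304 × log₂(0.1304) = 0.3833
  p(0,1)=7/23: -0.3043 × log₂(0.3043) = 0.5223
  p(1,0)=7/23: -0.3043 × log₂(0.3043) = 0.5223
  p(1,1)=6/23: -0.2609 × log₂(0.2609) = 0.5057
H(X,Y) = 1.9337 bits


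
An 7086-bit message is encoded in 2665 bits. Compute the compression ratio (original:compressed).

Compression ratio = Original / Compressed
= 7086 / 2665 = 2.66:1


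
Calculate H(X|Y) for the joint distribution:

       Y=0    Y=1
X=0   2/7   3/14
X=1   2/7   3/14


H(X|Y) = Σ_y p(y) H(X|Y=y)
  p(Y=0) = 4/7, H(X|Y=0) = 1.0000
  p(Y=1) = 3/7, H(X|Y=1) = 1.0000
H(X|Y) = 0.5714×1.0000 + 0.4286×1.0000 = 1.0000 bits


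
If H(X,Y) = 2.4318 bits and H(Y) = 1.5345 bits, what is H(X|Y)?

Chain rule: H(X,Y) = H(X|Y) + H(Y)
H(X|Y) = H(X,Y) - H(Y) = 2.4318 - 1.5345 = 0.8973 bits


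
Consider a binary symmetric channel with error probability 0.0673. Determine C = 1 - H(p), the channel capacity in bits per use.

For BSC with error probability p:
C = 1 - H(p) where H(p) is binary entropy
H(0.0673) = -0.0673 × log₂(0.0673) - 0.9327 × log₂(0.9327)
H(p) = 0.3558
C = 1 - 0.3558 = 0.6442 bits/use


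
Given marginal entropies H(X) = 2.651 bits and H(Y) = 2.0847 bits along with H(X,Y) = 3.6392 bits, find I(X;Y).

I(X;Y) = H(X) + H(Y) - H(X,Y)
I(X;Y) = 2.651 + 2.0847 - 3.6392 = 1.0965 bits


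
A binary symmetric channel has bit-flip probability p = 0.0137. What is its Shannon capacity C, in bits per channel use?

For BSC with error probability p:
C = 1 - H(p) where H(p) is binary entropy
H(0.0137) = -0.0137 × log₂(0.0137) - 0.9863 × log₂(0.9863)
H(p) = 0.1044
C = 1 - 0.1044 = 0.8956 bits/use


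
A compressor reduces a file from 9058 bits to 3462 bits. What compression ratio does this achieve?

Compression ratio = Original / Compressed
= 9058 / 3462 = 2.62:1


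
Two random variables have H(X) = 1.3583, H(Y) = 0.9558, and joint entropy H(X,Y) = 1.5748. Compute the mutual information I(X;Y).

I(X;Y) = H(X) + H(Y) - H(X,Y)
I(X;Y) = 1.3583 + 0.9558 - 1.5748 = 0.7393 bits


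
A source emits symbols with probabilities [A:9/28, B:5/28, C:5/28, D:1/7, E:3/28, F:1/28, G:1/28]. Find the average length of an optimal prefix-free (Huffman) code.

Huffman tree construction:
Combine smallest probabilities repeatedly
Resulting codes:
  A: 10 (length 2)
  B: 111 (length 3)
  C: 00 (length 2)
  D: 110 (length 3)
  E: 011 (length 3)
  F: 0100 (length 4)
  G: 0101 (length 4)
Average length = Σ p(s) × length(s) = 2.5714 bits


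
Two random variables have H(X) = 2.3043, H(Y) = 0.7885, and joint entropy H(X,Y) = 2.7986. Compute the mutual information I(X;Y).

I(X;Y) = H(X) + H(Y) - H(X,Y)
I(X;Y) = 2.3043 + 0.7885 - 2.7986 = 0.2942 bits


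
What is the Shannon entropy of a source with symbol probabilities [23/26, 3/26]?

H(X) = -Σ p(x) log₂ p(x)
  -23/26 × log₂(23/26) = 0.1565
  -3/26 × log₂(3/26) = 0.3595
H(X) = 0.5159 bits


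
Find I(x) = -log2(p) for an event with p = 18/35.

Information content I(x) = -log₂(p(x))
I = -log₂(18/35) = -log₂(0.5143)
I = 0.9594 bits


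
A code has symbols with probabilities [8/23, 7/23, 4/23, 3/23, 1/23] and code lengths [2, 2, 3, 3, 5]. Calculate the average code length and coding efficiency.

Average length L = Σ p_i × l_i = 2.4348 bits
Entropy H = 2.0711 bits
Efficiency η = H/L × 100% = 85.06%


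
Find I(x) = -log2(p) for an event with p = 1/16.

Information content I(x) = -log₂(p(x))
I = -log₂(1/16) = -log₂(0.0625)
I = 4.0000 bits


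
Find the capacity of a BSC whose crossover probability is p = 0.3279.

For BSC with error probability p:
C = 1 - H(p) where H(p) is binary entropy
H(0.3279) = -0.3279 × log₂(0.3279) - 0.6721 × log₂(0.6721)
H(p) = 0.9128
C = 1 - 0.9128 = 0.0872 bits/use


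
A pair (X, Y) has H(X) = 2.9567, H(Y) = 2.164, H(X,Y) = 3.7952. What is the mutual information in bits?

I(X;Y) = H(X) + H(Y) - H(X,Y)
I(X;Y) = 2.9567 + 2.164 - 3.7952 = 1.3255 bits


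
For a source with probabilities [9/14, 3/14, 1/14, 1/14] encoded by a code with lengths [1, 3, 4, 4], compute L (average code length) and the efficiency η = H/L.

Average length L = Σ p_i × l_i = 1.8571 bits
Entropy H = 1.4299 bits
Efficiency η = H/L × 100% = 77.00%


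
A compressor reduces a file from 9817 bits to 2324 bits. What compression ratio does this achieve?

Compression ratio = Original / Compressed
= 9817 / 2324 = 4.22:1


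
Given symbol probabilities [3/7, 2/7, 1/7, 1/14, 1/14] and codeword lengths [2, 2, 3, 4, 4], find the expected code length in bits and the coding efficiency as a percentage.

Average length L = Σ p_i × l_i = 2.4286 bits
Entropy H = 1.9852 bits
Efficiency η = H/L × 100% = 81.74%


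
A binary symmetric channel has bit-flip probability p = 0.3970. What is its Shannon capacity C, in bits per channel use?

For BSC with error probability p:
C = 1 - H(p) where H(p) is binary entropy
H(0.3970) = -0.3970 × log₂(0.3970) - 0.6030 × log₂(0.6030)
H(p) = 0.9692
C = 1 - 0.9692 = 0.0308 bits/use


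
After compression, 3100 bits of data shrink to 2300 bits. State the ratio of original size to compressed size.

Compression ratio = Original / Compressed
= 3100 / 2300 = 1.35:1


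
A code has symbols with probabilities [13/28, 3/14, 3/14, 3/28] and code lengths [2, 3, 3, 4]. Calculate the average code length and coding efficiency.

Average length L = Σ p_i × l_i = 2.6429 bits
Entropy H = 1.8116 bits
Efficiency η = H/L × 100% = 68.55%


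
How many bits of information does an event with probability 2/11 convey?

Information content I(x) = -log₂(p(x))
I = -log₂(2/11) = -log₂(0.1818)
I = 2.4594 bits


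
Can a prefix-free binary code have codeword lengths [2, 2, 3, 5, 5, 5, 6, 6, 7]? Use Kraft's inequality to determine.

Kraft inequality: Σ 2^(-l_i) ≤ 1 for prefix-free code
Calculating: 2^(-2) + 2^(-2) + 2^(-3) + 2^(-5) + 2^(-5) + 2^(-5) + 2^(-6) + 2^(-6) + 2^(-7)
= 0.25 + 0.25 + 0.125 + 0.03125 + 0.03125 + 0.03125 + 0.015625 + 0.015625 + 0.0078125
= 0.7578
Since 0.7578 ≤ 1, prefix-free code exists


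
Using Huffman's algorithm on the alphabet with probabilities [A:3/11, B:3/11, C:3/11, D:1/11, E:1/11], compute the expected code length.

Huffman tree construction:
Combine smallest probabilities repeatedly
Resulting codes:
  A: 01 (length 2)
  B: 10 (length 2)
  C: 11 (length 2)
  D: 000 (length 3)
  E: 001 (length 3)
Average length = Σ p(s) × length(s) = 2.1818 bits


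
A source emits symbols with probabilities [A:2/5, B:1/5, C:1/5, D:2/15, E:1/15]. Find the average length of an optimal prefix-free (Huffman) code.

Huffman tree construction:
Combine smallest probabilities repeatedly
Resulting codes:
  A: 11 (length 2)
  B: 00 (length 2)
  C: 01 (length 2)
  D: 101 (length 3)
  E: 100 (length 3)
Average length = Σ p(s) × length(s) = 2.2000 bits


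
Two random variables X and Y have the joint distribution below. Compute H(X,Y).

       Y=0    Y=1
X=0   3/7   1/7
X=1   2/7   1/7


H(X,Y) = -Σ p(x,y) log₂ p(x,y)
  p(0,0)=3/7: -0.4286 × log₂(0.4286) = 0.5239
  p(0,1)=1/7: -0.1429 × log₂(0.1429) = 0.4011
  p(1,0)=2/7: -0.2857 × log₂(0.2857) = 0.5164
  p(1,1)=1/7: -0.1429 × log₂(0.1429) = 0.4011
H(X,Y) = 1.8424 bits


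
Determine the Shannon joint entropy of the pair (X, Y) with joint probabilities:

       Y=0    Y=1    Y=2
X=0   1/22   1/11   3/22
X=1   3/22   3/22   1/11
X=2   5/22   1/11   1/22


H(X,Y) = -Σ p(x,y) log₂ p(x,y)
  p(0,0)=1/22: -0.0455 × log₂(0.0455) = 0.2027
  p(0,1)=1/11: -0.0909 × log₂(0.0909) = 0.3145
  p(0,2)=3/22: -0.1364 × log₂(0.1364) = 0.3920
  p(1,0)=3/22: -0.1364 × log₂(0.1364) = 0.3920
  p(1,1)=3/22: -0.1364 × log₂(0.1364) = 0.3920
  p(1,2)=1/11: -0.0909 × log₂(0.0909) = 0.3145
  p(2,0)=5/22: -0.2273 × log₂(0.2273) = 0.4858
  p(2,1)=1/11: -0.0909 × log₂(0.0909) = 0.3145
  p(2,2)=1/22: -0.0455 × log₂(0.0455) = 0.2027
H(X,Y) = 3.0106 bits


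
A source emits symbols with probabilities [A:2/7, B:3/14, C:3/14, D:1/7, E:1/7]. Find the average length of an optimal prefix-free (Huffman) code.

Huffman tree construction:
Combine smallest probabilities repeatedly
Resulting codes:
  A: 10 (length 2)
  B: 00 (length 2)
  C: 01 (length 2)
  D: 110 (length 3)
  E: 111 (length 3)
Average length = Σ p(s) × length(s) = 2.2857 bits


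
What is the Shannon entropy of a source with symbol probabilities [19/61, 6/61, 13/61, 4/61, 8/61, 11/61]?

H(X) = -Σ p(x) log₂ p(x)
  -19/61 × log₂(19/61) = 0.5242
  -6/61 × log₂(6/61) = 0.3291
  -13/61 × log₂(13/61) = 0.4753
  -4/61 × log₂(4/61) = 0.2578
  -8/61 × log₂(8/61) = 0.3844
  -11/61 × log₂(11/61) = 0.4456
H(X) = 2.4163 bits


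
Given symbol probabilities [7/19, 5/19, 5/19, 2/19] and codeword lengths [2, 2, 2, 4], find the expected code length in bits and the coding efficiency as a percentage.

Average length L = Σ p_i × l_i = 2.2105 bits
Entropy H = 1.8863 bits
Efficiency η = H/L × 100% = 85.33%


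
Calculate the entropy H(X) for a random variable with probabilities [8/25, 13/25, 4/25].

H(X) = -Σ p(x) log₂ p(x)
  -8/25 × log₂(8/25) = 0.5260
  -13/25 × log₂(13/25) = 0.4906
  -4/25 × log₂(4/25) = 0.4230
H(X) = 1.4396 bits


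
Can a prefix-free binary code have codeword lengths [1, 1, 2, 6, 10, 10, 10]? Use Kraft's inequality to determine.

Kraft inequality: Σ 2^(-l_i) ≤ 1 for prefix-free code
Calculating: 2^(-1) + 2^(-1) + 2^(-2) + 2^(-6) + 2^(-10) + 2^(-10) + 2^(-10)
= 0.5 + 0.5 + 0.25 + 0.015625 + 0.0009765625 + 0.0009765625 + 0.0009765625
= 1.2686
Since 1.2686 > 1, prefix-free code does not exist


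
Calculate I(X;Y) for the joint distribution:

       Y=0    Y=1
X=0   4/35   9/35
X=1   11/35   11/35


H(X) = 0.9518, H(Y) = 0.9852, H(X,Y) = 1.9111
I(X;Y) = H(X) + H(Y) - H(X,Y) = 0.0259 bits


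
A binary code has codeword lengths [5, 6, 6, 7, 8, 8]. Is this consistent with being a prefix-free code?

Kraft inequality: Σ 2^(-l_i) ≤ 1 for prefix-free code
Calculating: 2^(-5) + 2^(-6) + 2^(-6) + 2^(-7) + 2^(-8) + 2^(-8)
= 0.03125 + 0.015625 + 0.015625 + 0.0078125 + 0.00390625 + 0.00390625
= 0.0781
Since 0.0781 ≤ 1, prefix-free code exists


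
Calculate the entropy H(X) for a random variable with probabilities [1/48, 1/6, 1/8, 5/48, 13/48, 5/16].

H(X) = -Σ p(x) log₂ p(x)
  -1/48 × log₂(1/48) = 0.1164
  -1/6 × log₂(1/6) = 0.4308
  -1/8 × log₂(1/8) = 0.3750
  -5/48 × log₂(5/48) = 0.3399
  -13/48 × log₂(13/48) = 0.5104
  -5/16 × log₂(5/16) = 0.5244
H(X) = 2.2969 bits


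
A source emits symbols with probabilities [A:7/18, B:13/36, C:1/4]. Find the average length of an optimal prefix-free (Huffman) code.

Huffman tree construction:
Combine smallest probabilities repeatedly
Resulting codes:
  A: 0 (length 1)
  B: 11 (length 2)
  C: 10 (length 2)
Average length = Σ p(s) × length(s) = 1.6111 bits


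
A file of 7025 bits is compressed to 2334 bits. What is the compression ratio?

Compression ratio = Original / Compressed
= 7025 / 2334 = 3.01:1


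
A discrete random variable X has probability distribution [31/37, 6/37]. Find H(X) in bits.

H(X) = -Σ p(x) log₂ p(x)
  -31/37 × log₂(31/37) = 0.2139
  -6/37 × log₂(6/37) = 0.4256
H(X) = 0.6395 bits


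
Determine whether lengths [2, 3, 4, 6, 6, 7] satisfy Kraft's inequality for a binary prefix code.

Kraft inequality: Σ 2^(-l_i) ≤ 1 for prefix-free code
Calculating: 2^(-2) + 2^(-3) + 2^(-4) + 2^(-6) + 2^(-6) + 2^(-7)
= 0.25 + 0.125 + 0.0625 + 0.015625 + 0.015625 + 0.0078125
= 0.4766
Since 0.4766 ≤ 1, prefix-free code exists


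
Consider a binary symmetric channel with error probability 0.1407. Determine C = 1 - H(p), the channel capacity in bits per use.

For BSC with error probability p:
C = 1 - H(p) where H(p) is binary entropy
H(0.1407) = -0.1407 × log₂(0.1407) - 0.8593 × log₂(0.8593)
H(p) = 0.5861
C = 1 - 0.5861 = 0.4139 bits/use


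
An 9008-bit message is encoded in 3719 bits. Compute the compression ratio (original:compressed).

Compression ratio = Original / Compressed
= 9008 / 3719 = 2.42:1


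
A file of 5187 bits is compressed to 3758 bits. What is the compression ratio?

Compression ratio = Original / Compressed
= 5187 / 3758 = 1.38:1


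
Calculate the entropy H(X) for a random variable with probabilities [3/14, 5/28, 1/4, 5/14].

H(X) = -Σ p(x) log₂ p(x)
  -3/14 × log₂(3/14) = 0.4762
  -5/28 × log₂(5/28) = 0.4438
  -1/4 × log₂(1/4) = 0.5000
  -5/14 × log₂(5/14) = 0.5305
H(X) = 1.9506 bits


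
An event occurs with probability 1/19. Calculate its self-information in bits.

Information content I(x) = -log₂(p(x))
I = -log₂(1/19) = -log₂(0.0526)
I = 4.2479 bits


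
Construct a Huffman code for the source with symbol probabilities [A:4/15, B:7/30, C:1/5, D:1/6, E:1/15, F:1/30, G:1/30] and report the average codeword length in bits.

Huffman tree construction:
Combine smallest probabilities repeatedly
Resulting codes:
  A: 10 (length 2)
  B: 01 (length 2)
  C: 00 (length 2)
  D: 111 (length 3)
  E: 1100 (length 4)
  F: 11010 (length 5)
  G: 11011 (length 5)
Average length = Σ p(s) × length(s) = 2.5000 bits


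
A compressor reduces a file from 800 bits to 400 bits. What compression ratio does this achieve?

Compression ratio = Original / Compressed
= 800 / 400 = 2.00:1


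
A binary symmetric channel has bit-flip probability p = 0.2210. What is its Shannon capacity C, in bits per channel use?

For BSC with error probability p:
C = 1 - H(p) where H(p) is binary entropy
H(0.2210) = -0.2210 × log₂(0.2210) - 0.7790 × log₂(0.7790)
H(p) = 0.7620
C = 1 - 0.7620 = 0.2380 bits/use


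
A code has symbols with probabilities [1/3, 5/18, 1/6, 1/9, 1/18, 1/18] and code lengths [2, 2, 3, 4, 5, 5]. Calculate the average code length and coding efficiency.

Average length L = Σ p_i × l_i = 2.7222 bits
Entropy H = 2.2880 bits
Efficiency η = H/L × 100% = 84.05%


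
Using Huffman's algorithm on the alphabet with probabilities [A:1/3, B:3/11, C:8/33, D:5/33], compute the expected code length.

Huffman tree construction:
Combine smallest probabilities repeatedly
Resulting codes:
  A: 11 (length 2)
  B: 10 (length 2)
  C: 01 (length 2)
  D: 00 (length 2)
Average length = Σ p(s) × length(s) = 2.0000 bits


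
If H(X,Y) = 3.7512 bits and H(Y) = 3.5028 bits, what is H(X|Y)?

Chain rule: H(X,Y) = H(X|Y) + H(Y)
H(X|Y) = H(X,Y) - H(Y) = 3.7512 - 3.5028 = 0.2484 bits


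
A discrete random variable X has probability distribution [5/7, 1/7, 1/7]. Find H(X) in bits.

H(X) = -Σ p(x) log₂ p(x)
  -5/7 × log₂(5/7) = 0.3467
  -1/7 × log₂(1/7) = 0.4011
  -1/7 × log₂(1/7) = 0.4011
H(X) = 1.1488 bits


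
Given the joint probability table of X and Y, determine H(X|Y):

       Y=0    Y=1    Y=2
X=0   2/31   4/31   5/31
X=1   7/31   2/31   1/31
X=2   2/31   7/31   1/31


H(X|Y) = Σ_y p(y) H(X|Y=y)
  p(Y=0) = 11/31, H(X|Y=0) = 1.3093
  p(Y=1) = 13/31, H(X|Y=1) = 1.4196
  p(Y=2) = 7/31, H(X|Y=2) = 1.1488
H(X|Y) = 0.3548×1.3093 + 0.4194×1.4196 + 0.2258×1.1488 = 1.3193 bits


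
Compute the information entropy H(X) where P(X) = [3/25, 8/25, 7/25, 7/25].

H(X) = -Σ p(x) log₂ p(x)
  -3/25 × log₂(3/25) = 0.3671
  -8/25 × log₂(8/25) = 0.5260
  -7/25 × log₂(7/25) = 0.5142
  -7/25 × log₂(7/25) = 0.5142
H(X) = 1.9215 bits


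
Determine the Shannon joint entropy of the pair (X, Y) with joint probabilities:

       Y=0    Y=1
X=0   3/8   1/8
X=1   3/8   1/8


H(X,Y) = -Σ p(x,y) log₂ p(x,y)
  p(0,0)=3/8: -0.3750 × log₂(0.3750) = 0.5306
  p(0,1)=1/8: -0.1250 × log₂(0.1250) = 0.3750
  p(1,0)=3/8: -0.3750 × log₂(0.3750) = 0.5306
  p(1,1)=1/8: -0.1250 × log₂(0.1250) = 0.3750
H(X,Y) = 1.8113 bits


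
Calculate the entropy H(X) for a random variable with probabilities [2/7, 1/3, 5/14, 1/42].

H(X) = -Σ p(x) log₂ p(x)
  -2/7 × log₂(2/7) = 0.5164
  -1/3 × log₂(1/3) = 0.5283
  -5/14 × log₂(5/14) = 0.5305
  -1/42 × log₂(1/42) = 0.1284
H(X) = 1.7036 bits


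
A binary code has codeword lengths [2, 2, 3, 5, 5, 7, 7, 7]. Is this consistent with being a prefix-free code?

Kraft inequality: Σ 2^(-l_i) ≤ 1 for prefix-free code
Calculating: 2^(-2) + 2^(-2) + 2^(-3) + 2^(-5) + 2^(-5) + 2^(-7) + 2^(-7) + 2^(-7)
= 0.25 + 0.25 + 0.125 + 0.03125 + 0.03125 + 0.0078125 + 0.0078125 + 0.0078125
= 0.7109
Since 0.7109 ≤ 1, prefix-free code exists


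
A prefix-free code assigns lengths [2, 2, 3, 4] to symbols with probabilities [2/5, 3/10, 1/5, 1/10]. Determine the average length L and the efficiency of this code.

Average length L = Σ p_i × l_i = 2.4000 bits
Entropy H = 1.8464 bits
Efficiency η = H/L × 100% = 76.93%


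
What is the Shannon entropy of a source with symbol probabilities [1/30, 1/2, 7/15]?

H(X) = -Σ p(x) log₂ p(x)
  -1/30 × log₂(1/30) = 0.1636
  -1/2 × log₂(1/2) = 0.5000
  -7/15 × log₂(7/15) = 0.5131
H(X) = 1.1767 bits


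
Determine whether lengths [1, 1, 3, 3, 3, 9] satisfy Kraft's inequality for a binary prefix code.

Kraft inequality: Σ 2^(-l_i) ≤ 1 for prefix-free code
Calculating: 2^(-1) + 2^(-1) + 2^(-3) + 2^(-3) + 2^(-3) + 2^(-9)
= 0.5 + 0.5 + 0.125 + 0.125 + 0.125 + 0.001953125
= 1.3770
Since 1.3770 > 1, prefix-free code does not exist


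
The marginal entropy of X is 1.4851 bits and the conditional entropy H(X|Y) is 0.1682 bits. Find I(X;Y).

I(X;Y) = H(X) - H(X|Y)
I(X;Y) = 1.4851 - 0.1682 = 1.3169 bits


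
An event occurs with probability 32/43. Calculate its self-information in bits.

Information content I(x) = -log₂(p(x))
I = -log₂(32/43) = -log₂(0.7442)
I = 0.4263 bits


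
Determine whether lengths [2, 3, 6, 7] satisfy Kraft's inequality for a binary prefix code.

Kraft inequality: Σ 2^(-l_i) ≤ 1 for prefix-free code
Calculating: 2^(-2) + 2^(-3) + 2^(-6) + 2^(-7)
= 0.25 + 0.125 + 0.015625 + 0.0078125
= 0.3984
Since 0.3984 ≤ 1, prefix-free code exists


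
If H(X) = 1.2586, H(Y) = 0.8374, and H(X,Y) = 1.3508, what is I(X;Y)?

I(X;Y) = H(X) + H(Y) - H(X,Y)
I(X;Y) = 1.2586 + 0.8374 - 1.3508 = 0.7452 bits


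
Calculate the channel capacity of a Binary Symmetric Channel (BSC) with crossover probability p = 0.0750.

For BSC with error probability p:
C = 1 - H(p) where H(p) is binary entropy
H(0.0750) = -0.0750 × log₂(0.0750) - 0.9250 × log₂(0.9250)
H(p) = 0.3843
C = 1 - 0.3843 = 0.6157 bits/use


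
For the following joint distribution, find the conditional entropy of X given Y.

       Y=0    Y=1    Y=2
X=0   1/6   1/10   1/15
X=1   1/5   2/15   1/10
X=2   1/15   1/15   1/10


H(X|Y) = Σ_y p(y) H(X|Y=y)
  p(Y=0) = 13/30, H(X|Y=0) = 1.4605
  p(Y=1) = 3/10, H(X|Y=1) = 1.5305
  p(Y=2) = 4/15, H(X|Y=2) = 1.5613
H(X|Y) = 0.4333×1.4605 + 0.3000×1.5305 + 0.2667×1.5613 = 1.5084 bits


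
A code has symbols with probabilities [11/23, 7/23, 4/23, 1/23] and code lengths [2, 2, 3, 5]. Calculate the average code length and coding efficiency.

Average length L = Σ p_i × l_i = 2.3043 bits
Entropy H = 1.6668 bits
Efficiency η = H/L × 100% = 72.33%


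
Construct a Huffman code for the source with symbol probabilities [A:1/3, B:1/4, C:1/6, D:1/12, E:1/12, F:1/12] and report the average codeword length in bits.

Huffman tree construction:
Combine smallest probabilities repeatedly
Resulting codes:
  A: 11 (length 2)
  B: 01 (length 2)
  C: 101 (length 3)
  D: 000 (length 3)
  E: 001 (length 3)
  F: 100 (length 3)
Average length = Σ p(s) × length(s) = 2.4167 bits


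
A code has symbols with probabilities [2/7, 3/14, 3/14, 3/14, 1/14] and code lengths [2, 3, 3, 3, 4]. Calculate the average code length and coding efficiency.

Average length L = Σ p_i × l_i = 2.7857 bits
Entropy H = 2.2170 bits
Efficiency η = H/L × 100% = 79.59%


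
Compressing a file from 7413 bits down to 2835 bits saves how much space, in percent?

Space savings = (1 - Compressed/Original) × 100%
= (1 - 2835/7413) × 100%
= 61.76%


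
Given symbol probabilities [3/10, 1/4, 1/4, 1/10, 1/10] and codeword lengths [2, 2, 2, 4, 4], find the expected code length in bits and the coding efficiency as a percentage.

Average length L = Σ p_i × l_i = 2.4000 bits
Entropy H = 2.1855 bits
Efficiency η = H/L × 100% = 91.06%


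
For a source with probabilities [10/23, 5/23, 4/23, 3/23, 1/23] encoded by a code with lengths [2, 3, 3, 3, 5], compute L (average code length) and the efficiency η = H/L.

Average length L = Σ p_i × l_i = 2.6522 bits
Entropy H = 2.0199 bits
Efficiency η = H/L × 100% = 76.16%


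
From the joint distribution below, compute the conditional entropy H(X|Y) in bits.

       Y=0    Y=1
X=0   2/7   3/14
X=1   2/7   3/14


H(X|Y) = Σ_y p(y) H(X|Y=y)
  p(Y=0) = 4/7, H(X|Y=0) = 1.0000
  p(Y=1) = 3/7, H(X|Y=1) = 1.0000
H(X|Y) = 0.5714×1.0000 + 0.4286×1.0000 = 1.0000 bits


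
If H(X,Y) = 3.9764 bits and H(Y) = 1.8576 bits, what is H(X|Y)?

Chain rule: H(X,Y) = H(X|Y) + H(Y)
H(X|Y) = H(X,Y) - H(Y) = 3.9764 - 1.8576 = 2.1188 bits


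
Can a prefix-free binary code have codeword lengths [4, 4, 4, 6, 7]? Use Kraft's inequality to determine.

Kraft inequality: Σ 2^(-l_i) ≤ 1 for prefix-free code
Calculating: 2^(-4) + 2^(-4) + 2^(-4) + 2^(-6) + 2^(-7)
= 0.0625 + 0.0625 + 0.0625 + 0.015625 + 0.0078125
= 0.2109
Since 0.2109 ≤ 1, prefix-free code exists


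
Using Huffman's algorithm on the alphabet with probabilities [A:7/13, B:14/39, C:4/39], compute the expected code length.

Huffman tree construction:
Combine smallest probabilities repeatedly
Resulting codes:
  A: 1 (length 1)
  B: 01 (length 2)
  C: 00 (length 2)
Average length = Σ p(s) × length(s) = 1.4615 bits


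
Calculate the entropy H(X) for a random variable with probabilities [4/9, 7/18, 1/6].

H(X) = -Σ p(x) log₂ p(x)
  -4/9 × log₂(4/9) = 0.5200
  -7/18 × log₂(7/18) = 0.5299
  -1/6 × log₂(1/6) = 0.4308
H(X) = 1.4807 bits


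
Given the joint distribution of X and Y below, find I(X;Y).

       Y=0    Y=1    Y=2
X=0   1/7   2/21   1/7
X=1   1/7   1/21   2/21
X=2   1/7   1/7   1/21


H(X) = 1.5751, H(Y) = 1.5567, H(X,Y) = 3.0697
I(X;Y) = H(X) + H(Y) - H(X,Y) = 0.0620 bits


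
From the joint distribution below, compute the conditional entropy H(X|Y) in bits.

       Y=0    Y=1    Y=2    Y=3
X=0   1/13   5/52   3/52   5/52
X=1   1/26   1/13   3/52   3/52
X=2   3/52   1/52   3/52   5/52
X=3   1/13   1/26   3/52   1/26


H(X|Y) = Σ_y p(y) H(X|Y=y)
  p(Y=0) = 1/4, H(X|Y=0) = 1.9501
  p(Y=1) = 3/13, H(X|Y=1) = 1.7842
  p(Y=2) = 3/13, H(X|Y=2) = 2.0000
  p(Y=3) = 15/52, H(X|Y=3) = 1.9086
H(X|Y) = 0.2500×1.9501 + 0.2308×1.7842 + 0.2308×2.0000 + 0.2885×1.9086 = 1.9113 bits


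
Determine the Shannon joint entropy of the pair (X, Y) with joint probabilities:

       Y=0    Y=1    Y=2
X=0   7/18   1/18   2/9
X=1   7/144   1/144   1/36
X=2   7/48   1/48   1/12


H(X,Y) = -Σ p(x,y) log₂ p(x,y)
  p(0,0)=7/18: -0.3889 × log₂(0.3889) = 0.5299
  p(0,1)=1/18: -0.0556 × log₂(0.0556) = 0.2317
  p(0,2)=2/9: -0.2222 × log₂(0.2222) = 0.4822
  p(1,0)=7/144: -0.0486 × log₂(0.0486) = 0.2121
  p(1,1)=1/144: -0.0069 × log₂(0.0069) = 0.0498
  p(1,2)=1/36: -0.0278 × log₂(0.0278) = 0.1436
  p(2,0)=7/48: -0.1458 × log₂(0.1458) = 0.4051
  p(2,1)=1/48: -0.0208 × log₂(0.0208) = 0.1164
  p(2,2)=1/12: -0.0833 × log₂(0.0833) = 0.2987
H(X,Y) = 2.4694 bits


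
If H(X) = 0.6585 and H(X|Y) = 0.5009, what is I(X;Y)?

I(X;Y) = H(X) - H(X|Y)
I(X;Y) = 0.6585 - 0.5009 = 0.1576 bits


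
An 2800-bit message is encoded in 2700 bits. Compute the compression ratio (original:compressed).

Compression ratio = Original / Compressed
= 2800 / 2700 = 1.04:1


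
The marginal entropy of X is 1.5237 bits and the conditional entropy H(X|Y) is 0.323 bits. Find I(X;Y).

I(X;Y) = H(X) - H(X|Y)
I(X;Y) = 1.5237 - 0.323 = 1.2007 bits


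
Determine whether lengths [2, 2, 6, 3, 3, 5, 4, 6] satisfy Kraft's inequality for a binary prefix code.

Kraft inequality: Σ 2^(-l_i) ≤ 1 for prefix-free code
Calculating: 2^(-2) + 2^(-2) + 2^(-6) + 2^(-3) + 2^(-3) + 2^(-5) + 2^(-4) + 2^(-6)
= 0.25 + 0.25 + 0.015625 + 0.125 + 0.125 + 0.03125 + 0.0625 + 0.015625
= 0.8750
Since 0.8750 ≤ 1, prefix-free code exists


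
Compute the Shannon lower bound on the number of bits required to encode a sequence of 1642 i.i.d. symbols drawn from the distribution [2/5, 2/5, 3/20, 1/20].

Entropy H = 1.6842 bits/symbol
Minimum bits = H × n = 1.6842 × 1642
= 2765.43 bits


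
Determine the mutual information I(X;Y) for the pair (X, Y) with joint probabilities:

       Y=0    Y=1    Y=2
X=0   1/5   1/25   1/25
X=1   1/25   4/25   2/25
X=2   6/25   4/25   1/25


H(X) = 1.5496, H(Y) = 1.4619, H(X,Y) = 2.8391
I(X;Y) = H(X) + H(Y) - H(X,Y) = 0.1724 bits


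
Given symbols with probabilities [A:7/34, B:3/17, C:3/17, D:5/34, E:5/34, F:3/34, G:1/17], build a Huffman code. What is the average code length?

Huffman tree construction:
Combine smallest probabilities repeatedly
Resulting codes:
  A: 01 (length 2)
  B: 111 (length 3)
  C: 00 (length 2)
  D: 100 (length 3)
  E: 101 (length 3)
  F: 1101 (length 4)
  G: 1100 (length 4)
Average length = Σ p(s) × length(s) = 2.7647 bits


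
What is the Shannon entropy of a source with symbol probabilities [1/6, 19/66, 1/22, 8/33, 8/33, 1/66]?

H(X) = -Σ p(x) log₂ p(x)
  -1/6 × log₂(1/6) = 0.4308
  -19/66 × log₂(19/66) = 0.5172
  -1/22 × log₂(1/22) = 0.2027
  -8/33 × log₂(8/33) = 0.4956
  -8/33 × log₂(8/33) = 0.4956
  -1/66 × log₂(1/66) = 0.0916
H(X) = 2.2335 bits


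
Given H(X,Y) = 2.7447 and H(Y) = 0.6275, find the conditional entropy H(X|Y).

Chain rule: H(X,Y) = H(X|Y) + H(Y)
H(X|Y) = H(X,Y) - H(Y) = 2.7447 - 0.6275 = 2.1172 bits


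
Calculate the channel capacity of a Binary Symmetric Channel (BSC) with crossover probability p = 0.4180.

For BSC with error probability p:
C = 1 - H(p) where H(p) is binary entropy
H(0.4180) = -0.4180 × log₂(0.4180) - 0.5820 × log₂(0.5820)
H(p) = 0.9805
C = 1 - 0.9805 = 0.0195 bits/use


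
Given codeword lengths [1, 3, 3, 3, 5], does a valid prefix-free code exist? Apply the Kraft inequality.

Kraft inequality: Σ 2^(-l_i) ≤ 1 for prefix-free code
Calculating: 2^(-1) + 2^(-3) + 2^(-3) + 2^(-3) + 2^(-5)
= 0.5 + 0.125 + 0.125 + 0.125 + 0.03125
= 0.9062
Since 0.9062 ≤ 1, prefix-free code exists


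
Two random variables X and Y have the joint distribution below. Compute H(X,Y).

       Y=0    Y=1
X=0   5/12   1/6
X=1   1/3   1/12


H(X,Y) = -Σ p(x,y) log₂ p(x,y)
  p(0,0)=5/12: -0.4167 × log₂(0.4167) = 0.5263
  p(0,1)=1/6: -0.1667 × log₂(0.1667) = 0.4308
  p(1,0)=1/3: -0.3333 × log₂(0.3333) = 0.5283
  p(1,1)=1/12: -0.0833 × log₂(0.0833) = 0.2987
H(X,Y) = 1.7842 bits


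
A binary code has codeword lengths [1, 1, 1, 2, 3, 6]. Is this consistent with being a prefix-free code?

Kraft inequality: Σ 2^(-l_i) ≤ 1 for prefix-free code
Calculating: 2^(-1) + 2^(-1) + 2^(-1) + 2^(-2) + 2^(-3) + 2^(-6)
= 0.5 + 0.5 + 0.5 + 0.25 + 0.125 + 0.015625
= 1.8906
Since 1.8906 > 1, prefix-free code does not exist


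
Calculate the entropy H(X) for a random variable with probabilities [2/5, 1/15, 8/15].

H(X) = -Σ p(x) log₂ p(x)
  -2/5 × log₂(2/5) = 0.5288
  -1/15 × log₂(1/15) = 0.2605
  -8/15 × log₂(8/15) = 0.4837
H(X) = 1.2729 bits


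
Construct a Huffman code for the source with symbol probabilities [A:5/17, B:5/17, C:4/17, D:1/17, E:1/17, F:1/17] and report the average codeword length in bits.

Huffman tree construction:
Combine smallest probabilities repeatedly
Resulting codes:
  A: 10 (length 2)
  B: 11 (length 2)
  C: 01 (length 2)
  D: 0010 (length 4)
  E: 0011 (length 4)
  F: 000 (length 3)
Average length = Σ p(s) × length(s) = 2.2941 bits


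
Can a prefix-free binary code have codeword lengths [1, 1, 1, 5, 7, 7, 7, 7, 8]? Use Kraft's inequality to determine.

Kraft inequality: Σ 2^(-l_i) ≤ 1 for prefix-free code
Calculating: 2^(-1) + 2^(-1) + 2^(-1) + 2^(-5) + 2^(-7) + 2^(-7) + 2^(-7) + 2^(-7) + 2^(-8)
= 0.5 + 0.5 + 0.5 + 0.03125 + 0.0078125 + 0.0078125 + 0.0078125 + 0.0078125 + 0.00390625
= 1.5664
Since 1.5664 > 1, prefix-free code does not exist


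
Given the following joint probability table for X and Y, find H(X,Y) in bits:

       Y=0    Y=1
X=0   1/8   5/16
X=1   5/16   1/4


H(X,Y) = -Σ p(x,y) log₂ p(x,y)
  p(0,0)=1/8: -0.1250 × log₂(0.1250) = 0.3750
  p(0,1)=5/16: -0.3125 × log₂(0.3125) = 0.5244
  p(1,0)=5/16: -0.3125 × log₂(0.3125) = 0.5244
  p(1,1)=1/4: -0.2500 × log₂(0.2500) = 0.5000
H(X,Y) = 1.9238 bits


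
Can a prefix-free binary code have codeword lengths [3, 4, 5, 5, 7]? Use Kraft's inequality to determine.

Kraft inequality: Σ 2^(-l_i) ≤ 1 for prefix-free code
Calculating: 2^(-3) + 2^(-4) + 2^(-5) + 2^(-5) + 2^(-7)
= 0.125 + 0.0625 + 0.03125 + 0.03125 + 0.0078125
= 0.2578
Since 0.2578 ≤ 1, prefix-free code exists


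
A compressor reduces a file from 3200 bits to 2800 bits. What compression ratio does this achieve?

Compression ratio = Original / Compressed
= 3200 / 2800 = 1.14:1


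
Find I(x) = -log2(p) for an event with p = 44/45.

Information content I(x) = -log₂(p(x))
I = -log₂(44/45) = -log₂(0.9778)
I = 0.0324 bits


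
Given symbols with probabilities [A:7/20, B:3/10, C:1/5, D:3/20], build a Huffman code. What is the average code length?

Huffman tree construction:
Combine smallest probabilities repeatedly
Resulting codes:
  A: 11 (length 2)
  B: 10 (length 2)
  C: 01 (length 2)
  D: 00 (length 2)
Average length = Σ p(s) × length(s) = 2.0000 bits


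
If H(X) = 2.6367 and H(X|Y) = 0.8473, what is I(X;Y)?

I(X;Y) = H(X) - H(X|Y)
I(X;Y) = 2.6367 - 0.8473 = 1.7894 bits


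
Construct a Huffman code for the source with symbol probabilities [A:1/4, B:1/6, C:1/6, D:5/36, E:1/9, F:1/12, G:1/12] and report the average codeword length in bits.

Huffman tree construction:
Combine smallest probabilities repeatedly
Resulting codes:
  A: 01 (length 2)
  B: 110 (length 3)
  C: 111 (length 3)
  D: 101 (length 3)
  E: 100 (length 3)
  F: 000 (length 3)
  G: 001 (length 3)
Average length = Σ p(s) × length(s) = 2.7500 bits


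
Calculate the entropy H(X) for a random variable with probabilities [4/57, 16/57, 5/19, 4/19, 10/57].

H(X) = -Σ p(x) log₂ p(x)
  -4/57 × log₂(4/57) = 0.2690
  -16/57 × log₂(16/57) = 0.5145
  -5/19 × log₂(5/19) = 0.5068
  -4/19 × log₂(4/19) = 0.4732
  -10/57 × log₂(10/57) = 0.4405
H(X) = 2.2041 bits


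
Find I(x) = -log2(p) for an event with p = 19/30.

Information content I(x) = -log₂(p(x))
I = -log₂(19/30) = -log₂(0.6333)
I = 0.6590 bits


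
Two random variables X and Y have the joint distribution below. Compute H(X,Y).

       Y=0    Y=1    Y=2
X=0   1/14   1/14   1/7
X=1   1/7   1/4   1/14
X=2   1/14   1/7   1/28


H(X,Y) = -Σ p(x,y) log₂ p(x,y)
  p(0,0)=1/14: -0.0714 × log₂(0.0714) = 0.2720
  p(0,1)=1/14: -0.0714 × log₂(0.0714) = 0.2720
  p(0,2)=1/7: -0.1429 × log₂(0.1429) = 0.4011
  p(1,0)=1/7: -0.1429 × log₂(0.1429) = 0.4011
  p(1,1)=1/4: -0.2500 × log₂(0.2500) = 0.5000
  p(1,2)=1/14: -0.0714 × log₂(0.0714) = 0.2720
  p(2,0)=1/14: -0.0714 × log₂(0.0714) = 0.2720
  p(2,1)=1/7: -0.1429 × log₂(0.1429) = 0.4011
  p(2,2)=1/28: -0.0357 × log₂(0.0357) = 0.1717
H(X,Y) = 2.9627 bits


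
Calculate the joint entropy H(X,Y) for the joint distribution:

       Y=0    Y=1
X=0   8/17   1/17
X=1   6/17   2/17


H(X,Y) = -Σ p(x,y) log₂ p(x,y)
  p(0,0)=8/17: -0.4706 × log₂(0.4706) = 0.5117
  p(0,1)=1/17: -0.0588 × log₂(0.0588) = 0.2404
  p(1,0)=6/17: -0.3529 × log₂(0.3529) = 0.5303
  p(1,1)=2/17: -0.1176 × log₂(0.1176) = 0.3632
H(X,Y) = 1.6457 bits


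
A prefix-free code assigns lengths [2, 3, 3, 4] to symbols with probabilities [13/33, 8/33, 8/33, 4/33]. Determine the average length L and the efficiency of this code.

Average length L = Σ p_i × l_i = 2.7273 bits
Entropy H = 1.8897 bits
Efficiency η = H/L × 100% = 69.29%
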